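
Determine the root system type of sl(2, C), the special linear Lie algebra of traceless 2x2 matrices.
A1

This is sl(2), which has dimension 2^2 - 1 = 3 and rank 2 - 1 = 1 (a Cartan subalgebra is the diagonal traceless matrices). In the classification of classical Lie algebras, the special linear algebra sl(n+1) has type A_n; here n = 1, so the Dynkin diagram is a chain of 1 nodes with single edges (A_1). Hence the type is A_1.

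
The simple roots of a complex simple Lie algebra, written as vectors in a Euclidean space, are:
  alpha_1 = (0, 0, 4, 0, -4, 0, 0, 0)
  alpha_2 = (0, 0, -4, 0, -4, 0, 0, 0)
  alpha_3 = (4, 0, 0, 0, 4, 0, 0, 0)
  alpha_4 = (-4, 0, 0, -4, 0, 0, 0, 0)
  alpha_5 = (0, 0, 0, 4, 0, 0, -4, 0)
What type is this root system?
D_5

Compute the Cartan integers a_ij = 2(alpha_i, alpha_j)/(alpha_j, alpha_j); the resulting 5x5 Cartan matrix is
[[2, 0, -1, 0, 0], [0, 2, -1, 0, 0], [-1, -1, 2, -1, 0], [0, 0, -1, 2, -1], [0, 0, 0, -1, 2]].
All simple roots have the same length, so the diagram is simply laced. The associated Dynkin diagram is a chain of 3 nodes with a fork of two nodes at one end (D_5), so the type is D_5 (the algebra so(10)).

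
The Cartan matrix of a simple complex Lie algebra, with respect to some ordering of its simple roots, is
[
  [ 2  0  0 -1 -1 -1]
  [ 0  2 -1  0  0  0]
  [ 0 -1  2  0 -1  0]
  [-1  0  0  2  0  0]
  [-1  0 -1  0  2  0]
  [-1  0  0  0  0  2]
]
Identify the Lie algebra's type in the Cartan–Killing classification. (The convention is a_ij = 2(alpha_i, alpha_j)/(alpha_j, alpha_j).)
D_6 (so(12))

The matrix has rank 6 with 2's on the diagonal. Reading the off-diagonal entries as Dynkin edges (a single edge where a_ij = a_ji = -1; a double or triple edge where a_ij * a_ji = 2 or 3), the diagram is a chain of 4 nodes with a fork of two nodes at one end (D_6). One simple-root ordering that puts it in standard form is (alpha_2, alpha_3, alpha_5, alpha_1, alpha_4, alpha_6). So the algebra is type D_6, i.e. so(12).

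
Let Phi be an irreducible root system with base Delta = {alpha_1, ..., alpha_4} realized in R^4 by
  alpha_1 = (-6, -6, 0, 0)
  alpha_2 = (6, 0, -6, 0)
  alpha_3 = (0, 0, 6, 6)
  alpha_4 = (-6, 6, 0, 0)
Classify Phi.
Compute the Cartan integers a_ij = 2(alpha_i, alpha_j)/(alpha_j, alpha_j); the resulting 4x4 Cartan matrix is
[[2, -1, 0, 0], [-1, 2, -1, -1], [0, -1, 2, 0], [0, -1, 0, 2]].
All simple roots have the same length, so the diagram is simply laced. The associated Dynkin diagram is a chain of 2 nodes with a fork of two nodes at one end (D_4), so the type is D_4 (the algebra so(8)).

D_4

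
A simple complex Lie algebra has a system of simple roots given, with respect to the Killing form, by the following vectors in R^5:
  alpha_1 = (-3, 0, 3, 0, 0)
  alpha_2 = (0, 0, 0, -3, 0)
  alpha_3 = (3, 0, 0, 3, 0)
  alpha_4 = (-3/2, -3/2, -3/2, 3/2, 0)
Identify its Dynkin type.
Compute the Cartan integers a_ij = 2(alpha_i, alpha_j)/(alpha_j, alpha_j); the resulting 4x4 Cartan matrix is
[[2, 0, -1, 0], [0, 2, -1, -1], [-1, -2, 2, 0], [0, -1, 0, 2]].
The roots have two lengths (squared-length ratio 2:1); the short ones are alpha_{2,4}. The associated Dynkin diagram is a chain of 4 nodes with a double edge between the middle two (F_4), so the type is F_4.

F4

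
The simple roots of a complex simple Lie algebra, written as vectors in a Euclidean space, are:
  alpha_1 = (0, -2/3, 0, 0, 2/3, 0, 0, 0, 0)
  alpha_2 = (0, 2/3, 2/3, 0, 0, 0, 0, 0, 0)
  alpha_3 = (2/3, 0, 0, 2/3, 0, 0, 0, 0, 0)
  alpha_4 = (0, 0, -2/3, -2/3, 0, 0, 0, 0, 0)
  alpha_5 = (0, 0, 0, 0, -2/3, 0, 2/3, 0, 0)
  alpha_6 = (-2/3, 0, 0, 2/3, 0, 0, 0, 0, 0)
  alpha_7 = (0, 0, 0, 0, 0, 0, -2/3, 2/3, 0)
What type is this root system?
Compute the Cartan integers a_ij = 2(alpha_i, alpha_j)/(alpha_j, alpha_j); the resulting 7x7 Cartan matrix is
[[2, -1, 0, 0, -1, 0, 0], [-1, 2, 0, -1, 0, 0, 0], [0, 0, 2, -1, 0, 0, 0], [0, -1, -1, 2, 0, -1, 0], [-1, 0, 0, 0, 2, 0, -1], [0, 0, 0, -1, 0, 2, 0], [0, 0, 0, 0, -1, 0, 2]].
All simple roots have the same length, so the diagram is simply laced. The associated Dynkin diagram is a chain of 5 nodes with a fork of two nodes at one end (D_7), so the type is D_7 (the algebra so(14)).

D7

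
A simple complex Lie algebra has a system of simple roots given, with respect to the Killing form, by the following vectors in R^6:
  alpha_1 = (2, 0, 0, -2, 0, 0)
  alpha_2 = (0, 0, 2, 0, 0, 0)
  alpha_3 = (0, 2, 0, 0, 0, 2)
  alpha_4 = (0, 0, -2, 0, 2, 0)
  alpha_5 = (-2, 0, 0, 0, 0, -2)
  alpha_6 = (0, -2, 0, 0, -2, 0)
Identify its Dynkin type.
B6

Compute the Cartan integers a_ij = 2(alpha_i, alpha_j)/(alpha_j, alpha_j); the resulting 6x6 Cartan matrix is
[[2, 0, 0, 0, -1, 0], [0, 2, 0, -1, 0, 0], [0, 0, 2, 0, -1, -1], [0, -2, 0, 2, 0, -1], [-1, 0, -1, 0, 2, 0], [0, 0, -1, -1, 0, 2]].
The roots have two lengths (squared-length ratio 2:1); the short ones are alpha_{2}. The associated Dynkin diagram is a chain of 6 nodes with a double edge at one end; the terminal node there is the unique short simple root (B_6), so the type is B_6 (the algebra so(13)).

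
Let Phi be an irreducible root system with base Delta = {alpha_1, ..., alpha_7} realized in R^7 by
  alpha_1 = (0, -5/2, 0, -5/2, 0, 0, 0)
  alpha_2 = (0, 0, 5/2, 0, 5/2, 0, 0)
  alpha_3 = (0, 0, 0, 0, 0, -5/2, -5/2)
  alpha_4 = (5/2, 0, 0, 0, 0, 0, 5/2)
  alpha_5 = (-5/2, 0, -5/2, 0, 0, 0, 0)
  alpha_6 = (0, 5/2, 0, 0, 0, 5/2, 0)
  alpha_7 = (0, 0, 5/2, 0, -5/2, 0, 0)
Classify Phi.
D_7 (so(14))

Compute the Cartan integers a_ij = 2(alpha_i, alpha_j)/(alpha_j, alpha_j); the resulting 7x7 Cartan matrix is
[[2, 0, 0, 0, 0, -1, 0], [0, 2, 0, 0, -1, 0, 0], [0, 0, 2, -1, 0, -1, 0], [0, 0, -1, 2, -1, 0, 0], [0, -1, 0, -1, 2, 0, -1], [-1, 0, -1, 0, 0, 2, 0], [0, 0, 0, 0, -1, 0, 2]].
All simple roots have the same length, so the diagram is simply laced. The associated Dynkin diagram is a chain of 5 nodes with a fork of two nodes at one end (D_7), so the type is D_7 (the algebra so(14)).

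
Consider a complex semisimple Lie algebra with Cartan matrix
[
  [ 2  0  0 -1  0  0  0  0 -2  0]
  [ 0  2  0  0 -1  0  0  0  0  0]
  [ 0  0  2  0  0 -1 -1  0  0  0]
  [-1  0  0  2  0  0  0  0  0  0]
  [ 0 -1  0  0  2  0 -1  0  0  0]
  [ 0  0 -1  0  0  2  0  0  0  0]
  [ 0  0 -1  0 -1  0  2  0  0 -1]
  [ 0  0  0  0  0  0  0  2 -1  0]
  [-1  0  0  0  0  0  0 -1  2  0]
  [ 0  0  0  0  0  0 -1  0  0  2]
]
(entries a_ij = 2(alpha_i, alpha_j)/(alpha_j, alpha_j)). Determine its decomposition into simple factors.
E_6 ⊕ F_4

The diagram associated to this matrix has two connected components: the simple roots {alpha_2, alpha_3, alpha_5, alpha_6, alpha_7, alpha_10} form a chain of 5 nodes with one extra node attached to the third node from one end (E_6), and {alpha_1, alpha_4, alpha_8, alpha_9} form a chain of 4 nodes with a double edge between the middle two (F_4). A semisimple Lie algebra decomposes uniquely as the direct sum of simple ideals, one per connected component of its Dynkin diagram, so g ≅ E_6 ⊕ F_4 (dimension 78 + 52 = 130).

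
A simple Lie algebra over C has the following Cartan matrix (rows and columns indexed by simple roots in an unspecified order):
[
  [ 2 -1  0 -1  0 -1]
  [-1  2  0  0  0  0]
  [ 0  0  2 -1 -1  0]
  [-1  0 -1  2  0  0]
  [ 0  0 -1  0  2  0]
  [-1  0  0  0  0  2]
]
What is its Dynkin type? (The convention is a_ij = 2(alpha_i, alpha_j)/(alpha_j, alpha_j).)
D_6 (so(12))

The matrix has rank 6 with 2's on the diagonal. Reading the off-diagonal entries as Dynkin edges (a single edge where a_ij = a_ji = -1; a double or triple edge where a_ij * a_ji = 2 or 3), the diagram is a chain of 4 nodes with a fork of two nodes at one end (D_6). One simple-root ordering that puts it in standard form is (alpha_5, alpha_3, alpha_4, alpha_1, alpha_6, alpha_2). So the algebra is type D_6, i.e. so(12).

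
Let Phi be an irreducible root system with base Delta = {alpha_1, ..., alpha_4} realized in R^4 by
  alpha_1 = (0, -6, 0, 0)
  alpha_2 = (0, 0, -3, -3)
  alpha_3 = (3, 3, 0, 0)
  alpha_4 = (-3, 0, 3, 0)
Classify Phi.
C_4 (sp(8))

Compute the Cartan integers a_ij = 2(alpha_i, alpha_j)/(alpha_j, alpha_j); the resulting 4x4 Cartan matrix is
[[2, 0, -2, 0], [0, 2, 0, -1], [-1, 0, 2, -1], [0, -1, -1, 2]].
The roots have two lengths (squared-length ratio 2:1); the short ones are alpha_{2,3,4}. The associated Dynkin diagram is a chain of 4 nodes with a double edge at one end; the terminal node there is the unique long simple root (C_4), so the type is C_4 (the algebra sp(8)).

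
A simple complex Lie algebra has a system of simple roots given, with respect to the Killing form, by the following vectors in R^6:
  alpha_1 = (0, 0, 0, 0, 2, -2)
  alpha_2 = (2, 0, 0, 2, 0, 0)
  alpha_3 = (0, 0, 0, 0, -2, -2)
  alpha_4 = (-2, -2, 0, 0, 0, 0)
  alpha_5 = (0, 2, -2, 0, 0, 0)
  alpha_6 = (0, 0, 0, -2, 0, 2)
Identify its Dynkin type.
Compute the Cartan integers a_ij = 2(alpha_i, alpha_j)/(alpha_j, alpha_j); the resulting 6x6 Cartan matrix is
[[2, 0, 0, 0, 0, -1], [0, 2, 0, -1, 0, -1], [0, 0, 2, 0, 0, -1], [0, -1, 0, 2, -1, 0], [0, 0, 0, -1, 2, 0], [-1, -1, -1, 0, 0, 2]].
All simple roots have the same length, so the diagram is simply laced. The associated Dynkin diagram is a chain of 4 nodes with a fork of two nodes at one end (D_6), so the type is D_6 (the algebra so(12)).

D6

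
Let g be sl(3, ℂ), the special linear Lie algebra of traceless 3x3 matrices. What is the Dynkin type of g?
This is sl(3), which has dimension 3^2 - 1 = 8 and rank 3 - 1 = 2 (a Cartan subalgebra is the diagonal traceless matrices). In the classification of classical Lie algebras, the special linear algebra sl(n+1) has type A_n; here n = 2, so the Dynkin diagram is a chain of 2 nodes with single edges (A_2). Hence the type is A_2.

A2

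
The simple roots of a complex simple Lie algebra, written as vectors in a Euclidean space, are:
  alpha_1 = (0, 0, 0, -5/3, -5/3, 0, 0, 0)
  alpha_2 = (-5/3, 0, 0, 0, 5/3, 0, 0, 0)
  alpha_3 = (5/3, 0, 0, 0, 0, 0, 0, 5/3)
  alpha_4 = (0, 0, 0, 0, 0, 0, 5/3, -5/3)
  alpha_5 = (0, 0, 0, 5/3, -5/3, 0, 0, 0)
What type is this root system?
D_5

Compute the Cartan integers a_ij = 2(alpha_i, alpha_j)/(alpha_j, alpha_j); the resulting 5x5 Cartan matrix is
[[2, -1, 0, 0, 0], [-1, 2, -1, 0, -1], [0, -1, 2, -1, 0], [0, 0, -1, 2, 0], [0, -1, 0, 0, 2]].
All simple roots have the same length, so the diagram is simply laced. The associated Dynkin diagram is a chain of 3 nodes with a fork of two nodes at one end (D_5), so the type is D_5 (the algebra so(10)).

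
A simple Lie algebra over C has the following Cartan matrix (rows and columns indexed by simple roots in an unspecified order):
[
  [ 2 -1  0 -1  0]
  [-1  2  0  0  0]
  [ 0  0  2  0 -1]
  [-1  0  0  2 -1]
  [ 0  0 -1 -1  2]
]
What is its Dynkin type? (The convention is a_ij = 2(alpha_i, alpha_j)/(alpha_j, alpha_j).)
The matrix has rank 5 with 2's on the diagonal. Reading the off-diagonal entries as Dynkin edges (a single edge where a_ij = a_ji = -1; a double or triple edge where a_ij * a_ji = 2 or 3), the diagram is a chain of 5 nodes with single edges (A_5). One simple-root ordering that puts it in standard form is (alpha_3, alpha_5, alpha_4, alpha_1, alpha_2). So the algebra is type A_5, i.e. sl(6).

A_5 (sl(6))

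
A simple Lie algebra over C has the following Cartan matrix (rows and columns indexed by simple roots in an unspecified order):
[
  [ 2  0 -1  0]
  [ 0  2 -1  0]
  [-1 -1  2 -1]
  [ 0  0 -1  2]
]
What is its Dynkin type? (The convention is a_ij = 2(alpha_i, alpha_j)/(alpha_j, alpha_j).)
The matrix has rank 4 with 2's on the diagonal. Reading the off-diagonal entries as Dynkin edges (a single edge where a_ij = a_ji = -1; a double or triple edge where a_ij * a_ji = 2 or 3), the diagram is a chain of 2 nodes with a fork of two nodes at one end (D_4). One simple-root ordering that puts it in standard form is (alpha_1, alpha_3, alpha_4, alpha_2). So the algebra is type D_4, i.e. so(8).

D_4 (so(8))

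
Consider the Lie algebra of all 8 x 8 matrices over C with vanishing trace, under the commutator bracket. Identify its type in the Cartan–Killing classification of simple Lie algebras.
This is sl(8), which has dimension 8^2 - 1 = 63 and rank 8 - 1 = 7 (a Cartan subalgebra is the diagonal traceless matrices). In the classification of classical Lie algebras, the special linear algebra sl(n+1) has type A_n; here n = 7, so the Dynkin diagram is a chain of 7 nodes with single edges (A_7). Hence the type is A_7.

A_7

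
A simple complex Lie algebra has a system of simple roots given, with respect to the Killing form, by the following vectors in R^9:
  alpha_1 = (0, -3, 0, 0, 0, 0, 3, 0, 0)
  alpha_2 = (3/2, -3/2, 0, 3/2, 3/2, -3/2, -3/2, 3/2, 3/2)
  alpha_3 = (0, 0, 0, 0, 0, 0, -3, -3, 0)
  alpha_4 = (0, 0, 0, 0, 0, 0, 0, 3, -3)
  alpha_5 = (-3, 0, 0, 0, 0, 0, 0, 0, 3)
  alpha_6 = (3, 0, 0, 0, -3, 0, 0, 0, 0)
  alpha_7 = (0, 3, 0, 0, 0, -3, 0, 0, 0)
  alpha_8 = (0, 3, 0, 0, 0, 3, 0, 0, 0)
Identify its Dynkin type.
E8

Compute the Cartan integers a_ij = 2(alpha_i, alpha_j)/(alpha_j, alpha_j); the resulting 8x8 Cartan matrix is
[[2, 0, -1, 0, 0, 0, -1, -1], [0, 2, 0, 0, 0, 0, 0, -1], [-1, 0, 2, -1, 0, 0, 0, 0], [0, 0, -1, 2, -1, 0, 0, 0], [0, 0, 0, -1, 2, -1, 0, 0], [0, 0, 0, 0, -1, 2, 0, 0], [-1, 0, 0, 0, 0, 0, 2, 0], [-1, -1, 0, 0, 0, 0, 0, 2]].
All simple roots have the same length, so the diagram is simply laced. The associated Dynkin diagram is a chain of 7 nodes with one extra node attached to the third node from one end (E_8), so the type is E_8.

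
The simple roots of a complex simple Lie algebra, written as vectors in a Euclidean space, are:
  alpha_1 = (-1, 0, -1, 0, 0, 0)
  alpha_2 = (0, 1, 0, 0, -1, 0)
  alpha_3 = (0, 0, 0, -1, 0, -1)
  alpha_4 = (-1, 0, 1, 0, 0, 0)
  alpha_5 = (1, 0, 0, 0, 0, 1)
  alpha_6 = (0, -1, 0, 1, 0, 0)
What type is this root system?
Compute the Cartan integers a_ij = 2(alpha_i, alpha_j)/(alpha_j, alpha_j); the resulting 6x6 Cartan matrix is
[[2, 0, 0, 0, -1, 0], [0, 2, 0, 0, 0, -1], [0, 0, 2, 0, -1, -1], [0, 0, 0, 2, -1, 0], [-1, 0, -1, -1, 2, 0], [0, -1, -1, 0, 0, 2]].
All simple roots have the same length, so the diagram is simply laced. The associated Dynkin diagram is a chain of 4 nodes with a fork of two nodes at one end (D_6), so the type is D_6 (the algebra so(12)).

D_6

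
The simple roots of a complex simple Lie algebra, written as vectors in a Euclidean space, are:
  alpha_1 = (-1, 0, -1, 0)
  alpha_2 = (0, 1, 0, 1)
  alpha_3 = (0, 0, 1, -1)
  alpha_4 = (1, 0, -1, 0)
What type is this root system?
Compute the Cartan integers a_ij = 2(alpha_i, alpha_j)/(alpha_j, alpha_j); the resulting 4x4 Cartan matrix is
[[2, 0, -1, 0], [0, 2, -1, 0], [-1, -1, 2, -1], [0, 0, -1, 2]].
All simple roots have the same length, so the diagram is simply laced. The associated Dynkin diagram is a chain of 2 nodes with a fork of two nodes at one end (D_4), so the type is D_4 (the algebra so(8)).

type D_4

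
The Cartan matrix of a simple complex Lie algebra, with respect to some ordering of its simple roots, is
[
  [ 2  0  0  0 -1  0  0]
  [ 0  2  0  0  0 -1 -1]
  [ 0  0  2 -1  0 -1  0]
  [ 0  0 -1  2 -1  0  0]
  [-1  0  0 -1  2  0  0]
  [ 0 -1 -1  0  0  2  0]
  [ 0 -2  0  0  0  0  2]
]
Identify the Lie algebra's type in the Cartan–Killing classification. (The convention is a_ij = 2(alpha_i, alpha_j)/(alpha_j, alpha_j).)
The matrix has rank 7 with 2's on the diagonal. Reading the off-diagonal entries as Dynkin edges (a single edge where a_ij = a_ji = -1; a double or triple edge where a_ij * a_ji = 2 or 3), the diagram is a chain of 7 nodes with a double edge at one end; the terminal node there is the unique long simple root (C_7). One simple-root ordering that puts it in standard form is (alpha_1, alpha_5, alpha_4, alpha_3, alpha_6, alpha_2, alpha_7). So the algebra is type C_7, i.e. sp(14).

C_7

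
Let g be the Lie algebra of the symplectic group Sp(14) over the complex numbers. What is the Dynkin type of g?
type C_7

This is sp(14), which has dimension 14(14+1)/2 = 105 and rank 14/2 = 7. In the classification of classical Lie algebras, the symplectic algebra sp(2n) has type C_n; here n = 7, so the Dynkin diagram is a chain of 7 nodes with a double edge at one end; the terminal node there is the unique long simple root (C_7). Hence the type is C_7.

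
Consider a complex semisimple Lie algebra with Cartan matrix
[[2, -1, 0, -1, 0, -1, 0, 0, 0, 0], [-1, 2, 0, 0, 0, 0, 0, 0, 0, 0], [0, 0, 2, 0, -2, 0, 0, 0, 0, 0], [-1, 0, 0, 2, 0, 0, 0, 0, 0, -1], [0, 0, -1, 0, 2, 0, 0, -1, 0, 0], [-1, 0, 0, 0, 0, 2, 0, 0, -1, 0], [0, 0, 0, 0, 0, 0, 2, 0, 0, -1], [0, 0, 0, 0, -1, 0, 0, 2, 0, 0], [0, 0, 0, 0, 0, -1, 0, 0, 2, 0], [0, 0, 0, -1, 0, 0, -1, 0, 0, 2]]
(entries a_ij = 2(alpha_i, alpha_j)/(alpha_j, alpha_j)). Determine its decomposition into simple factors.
The diagram associated to this matrix has two connected components: the simple roots {alpha_3, alpha_5, alpha_8} form a chain of 3 nodes with a double edge at one end; the terminal node there is the unique long simple root (C_3), and {alpha_1, alpha_2, alpha_4, alpha_6, alpha_7, alpha_9, alpha_10} form a chain of 6 nodes with one extra node attached to the third node from one end (E_7). A semisimple Lie algebra decomposes uniquely as the direct sum of simple ideals, one per connected component of its Dynkin diagram, so g ≅ C_3 ⊕ E_7 (dimension 21 + 133 = 154).

C_3 ⊕ E_7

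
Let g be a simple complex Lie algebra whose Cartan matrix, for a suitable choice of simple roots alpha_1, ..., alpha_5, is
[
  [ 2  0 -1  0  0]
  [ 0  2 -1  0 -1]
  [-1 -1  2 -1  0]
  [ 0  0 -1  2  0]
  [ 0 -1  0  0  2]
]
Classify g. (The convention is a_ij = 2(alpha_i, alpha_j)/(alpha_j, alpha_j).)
The matrix has rank 5 with 2's on the diagonal. Reading the off-diagonal entries as Dynkin edges (a single edge where a_ij = a_ji = -1; a double or triple edge where a_ij * a_ji = 2 or 3), the diagram is a chain of 3 nodes with a fork of two nodes at one end (D_5). One simple-root ordering that puts it in standard form is (alpha_5, alpha_2, alpha_3, alpha_1, alpha_4). So the algebra is type D_5, i.e. so(10).

D_5 (so(10))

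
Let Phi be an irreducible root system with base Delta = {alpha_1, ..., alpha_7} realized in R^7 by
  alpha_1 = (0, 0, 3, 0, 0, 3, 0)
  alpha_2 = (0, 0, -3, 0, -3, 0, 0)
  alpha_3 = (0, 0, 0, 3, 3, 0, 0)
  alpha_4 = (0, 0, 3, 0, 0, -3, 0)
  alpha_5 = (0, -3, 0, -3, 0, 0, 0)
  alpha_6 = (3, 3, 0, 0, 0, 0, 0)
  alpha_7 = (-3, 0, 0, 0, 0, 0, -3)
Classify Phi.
D_7

Compute the Cartan integers a_ij = 2(alpha_i, alpha_j)/(alpha_j, alpha_j); the resulting 7x7 Cartan matrix is
[[2, -1, 0, 0, 0, 0, 0], [-1, 2, -1, -1, 0, 0, 0], [0, -1, 2, 0, -1, 0, 0], [0, -1, 0, 2, 0, 0, 0], [0, 0, -1, 0, 2, -1, 0], [0, 0, 0, 0, -1, 2, -1], [0, 0, 0, 0, 0, -1, 2]].
All simple roots have the same length, so the diagram is simply laced. The associated Dynkin diagram is a chain of 5 nodes with a fork of two nodes at one end (D_7), so the type is D_7 (the algebra so(14)).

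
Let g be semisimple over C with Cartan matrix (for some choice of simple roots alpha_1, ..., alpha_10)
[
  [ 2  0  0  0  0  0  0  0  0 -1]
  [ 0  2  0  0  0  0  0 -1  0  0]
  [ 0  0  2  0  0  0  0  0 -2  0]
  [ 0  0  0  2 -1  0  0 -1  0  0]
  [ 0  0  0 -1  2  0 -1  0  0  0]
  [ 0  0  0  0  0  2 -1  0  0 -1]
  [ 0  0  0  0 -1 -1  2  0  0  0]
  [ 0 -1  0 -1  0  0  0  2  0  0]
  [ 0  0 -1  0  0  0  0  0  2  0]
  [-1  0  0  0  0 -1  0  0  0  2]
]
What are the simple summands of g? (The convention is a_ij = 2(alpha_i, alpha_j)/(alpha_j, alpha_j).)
The diagram associated to this matrix has two connected components: the simple roots {alpha_1, alpha_2, alpha_4, alpha_5, alpha_6, alpha_7, alpha_8, alpha_10} form a chain of 8 nodes with single edges (A_8), and {alpha_3, alpha_9} form a chain of 2 nodes with a double edge at one end; the terminal node there is the unique short simple root (B_2). A semisimple Lie algebra decomposes uniquely as the direct sum of simple ideals, one per connected component of its Dynkin diagram, so g ≅ A_8 ⊕ B_2 (dimension 80 + 10 = 90).

A8 + B2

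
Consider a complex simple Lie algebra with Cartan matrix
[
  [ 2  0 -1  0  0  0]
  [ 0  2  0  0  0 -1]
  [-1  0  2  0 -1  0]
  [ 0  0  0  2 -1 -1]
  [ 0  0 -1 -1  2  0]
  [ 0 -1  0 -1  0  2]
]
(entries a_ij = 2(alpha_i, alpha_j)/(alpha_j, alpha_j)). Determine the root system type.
A_6 (sl(7))

The matrix has rank 6 with 2's on the diagonal. Reading the off-diagonal entries as Dynkin edges (a single edge where a_ij = a_ji = -1; a double or triple edge where a_ij * a_ji = 2 or 3), the diagram is a chain of 6 nodes with single edges (A_6). One simple-root ordering that puts it in standard form is (alpha_2, alpha_6, alpha_4, alpha_5, alpha_3, alpha_1). So the algebra is type A_6, i.e. sl(7).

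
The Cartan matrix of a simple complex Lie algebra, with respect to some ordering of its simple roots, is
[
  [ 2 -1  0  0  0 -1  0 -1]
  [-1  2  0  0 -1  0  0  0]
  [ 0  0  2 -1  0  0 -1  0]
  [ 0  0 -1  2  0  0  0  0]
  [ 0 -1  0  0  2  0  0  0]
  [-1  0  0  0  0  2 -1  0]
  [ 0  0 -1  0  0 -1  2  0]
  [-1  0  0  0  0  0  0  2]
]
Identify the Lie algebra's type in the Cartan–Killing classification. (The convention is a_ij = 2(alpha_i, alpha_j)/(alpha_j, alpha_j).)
The matrix has rank 8 with 2's on the diagonal. Reading the off-diagonal entries as Dynkin edges (a single edge where a_ij = a_ji = -1; a double or triple edge where a_ij * a_ji = 2 or 3), the diagram is a chain of 7 nodes with one extra node attached to the third node from one end (E_8). One simple-root ordering that puts it in standard form is (alpha_5, alpha_8, alpha_2, alpha_1, alpha_6, alpha_7, alpha_3, alpha_4). So the algebra is type E_8.

E_8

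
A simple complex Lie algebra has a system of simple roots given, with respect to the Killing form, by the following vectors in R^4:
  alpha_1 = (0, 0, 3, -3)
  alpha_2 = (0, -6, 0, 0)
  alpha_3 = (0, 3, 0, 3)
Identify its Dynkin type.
C_3 (sp(6))

Compute the Cartan integers a_ij = 2(alpha_i, alpha_j)/(alpha_j, alpha_j); the resulting 3x3 Cartan matrix is
[[2, 0, -1], [0, 2, -2], [-1, -1, 2]].
The roots have two lengths (squared-length ratio 2:1); the short ones are alpha_{1,3}. The associated Dynkin diagram is a chain of 3 nodes with a double edge at one end; the terminal node there is the unique long simple root (C_3), so the type is C_3 (the algebra sp(6)).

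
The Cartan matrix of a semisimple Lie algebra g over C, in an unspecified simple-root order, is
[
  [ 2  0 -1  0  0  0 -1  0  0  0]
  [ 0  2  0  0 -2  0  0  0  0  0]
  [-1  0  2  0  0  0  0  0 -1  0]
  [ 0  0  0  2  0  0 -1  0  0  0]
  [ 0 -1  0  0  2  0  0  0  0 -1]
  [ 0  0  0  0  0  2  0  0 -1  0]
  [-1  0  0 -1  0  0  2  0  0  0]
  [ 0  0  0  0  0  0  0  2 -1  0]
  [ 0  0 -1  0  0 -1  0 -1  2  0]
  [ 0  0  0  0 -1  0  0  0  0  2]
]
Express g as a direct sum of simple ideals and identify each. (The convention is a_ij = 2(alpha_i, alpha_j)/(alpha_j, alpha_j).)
The diagram associated to this matrix has two connected components: the simple roots {alpha_2, alpha_5, alpha_10} form a chain of 3 nodes with a double edge at one end; the terminal node there is the unique long simple root (C_3), and {alpha_1, alpha_3, alpha_4, alpha_6, alpha_7, alpha_8, alpha_9} form a chain of 5 nodes with a fork of two nodes at one end (D_7). A semisimple Lie algebra decomposes uniquely as the direct sum of simple ideals, one per connected component of its Dynkin diagram, so g ≅ C_3 ⊕ D_7 (dimension 21 + 91 = 112).

C3 ⊕ D7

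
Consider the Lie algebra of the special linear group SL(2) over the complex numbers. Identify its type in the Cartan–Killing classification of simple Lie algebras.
This is sl(2), which has dimension 2^2 - 1 = 3 and rank 2 - 1 = 1 (a Cartan subalgebra is the diagonal traceless matrices). In the classification of classical Lie algebras, the special linear algebra sl(n+1) has type A_n; here n = 1, so the Dynkin diagram is a chain of 1 nodes with single edges (A_1). Hence the type is A_1.

A_1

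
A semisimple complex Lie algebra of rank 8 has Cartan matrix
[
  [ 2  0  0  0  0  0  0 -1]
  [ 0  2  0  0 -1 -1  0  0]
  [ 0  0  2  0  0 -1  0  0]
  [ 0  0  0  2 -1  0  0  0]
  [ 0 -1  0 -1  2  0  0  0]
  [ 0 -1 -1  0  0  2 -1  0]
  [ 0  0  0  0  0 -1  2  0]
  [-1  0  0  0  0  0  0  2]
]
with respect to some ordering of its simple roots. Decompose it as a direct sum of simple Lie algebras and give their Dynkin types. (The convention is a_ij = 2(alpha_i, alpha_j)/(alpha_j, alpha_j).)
type A_2 ⊕ type D_6

The diagram associated to this matrix has two connected components: the simple roots {alpha_1, alpha_8} form a chain of 2 nodes with single edges (A_2), and {alpha_2, alpha_3, alpha_4, alpha_5, alpha_6, alpha_7} form a chain of 4 nodes with a fork of two nodes at one end (D_6). A semisimple Lie algebra decomposes uniquely as the direct sum of simple ideals, one per connected component of its Dynkin diagram, so g ≅ A_2 ⊕ D_6 (dimension 8 + 66 = 74).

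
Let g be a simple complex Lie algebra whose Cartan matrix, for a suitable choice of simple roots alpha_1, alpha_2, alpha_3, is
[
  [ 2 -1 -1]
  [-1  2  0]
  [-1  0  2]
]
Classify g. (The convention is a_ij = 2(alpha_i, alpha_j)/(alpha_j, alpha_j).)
type A_3

The matrix has rank 3 with 2's on the diagonal. Reading the off-diagonal entries as Dynkin edges (a single edge where a_ij = a_ji = -1; a double or triple edge where a_ij * a_ji = 2 or 3), the diagram is a chain of 3 nodes with single edges (A_3). One simple-root ordering that puts it in standard form is (alpha_2, alpha_1, alpha_3). So the algebra is type A_3, i.e. sl(4).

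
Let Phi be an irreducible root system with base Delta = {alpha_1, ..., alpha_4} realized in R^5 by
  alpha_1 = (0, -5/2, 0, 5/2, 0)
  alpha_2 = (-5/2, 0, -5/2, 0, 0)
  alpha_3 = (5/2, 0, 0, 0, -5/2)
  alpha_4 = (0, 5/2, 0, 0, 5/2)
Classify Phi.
A_4

Compute the Cartan integers a_ij = 2(alpha_i, alpha_j)/(alpha_j, alpha_j); the resulting 4x4 Cartan matrix is
[[2, 0, 0, -1], [0, 2, -1, 0], [0, -1, 2, -1], [-1, 0, -1, 2]].
All simple roots have the same length, so the diagram is simply laced. The associated Dynkin diagram is a chain of 4 nodes with single edges (A_4), so the type is A_4 (the algebra sl(5)).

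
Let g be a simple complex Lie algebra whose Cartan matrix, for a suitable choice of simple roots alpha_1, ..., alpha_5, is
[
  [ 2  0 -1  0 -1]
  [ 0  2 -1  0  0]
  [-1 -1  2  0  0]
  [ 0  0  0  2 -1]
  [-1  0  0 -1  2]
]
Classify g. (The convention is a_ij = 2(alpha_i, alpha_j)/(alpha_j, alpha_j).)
A5

The matrix has rank 5 with 2's on the diagonal. Reading the off-diagonal entries as Dynkin edges (a single edge where a_ij = a_ji = -1; a double or triple edge where a_ij * a_ji = 2 or 3), the diagram is a chain of 5 nodes with single edges (A_5). One simple-root ordering that puts it in standard form is (alpha_2, alpha_3, alpha_1, alpha_5, alpha_4). So the algebra is type A_5, i.e. sl(6).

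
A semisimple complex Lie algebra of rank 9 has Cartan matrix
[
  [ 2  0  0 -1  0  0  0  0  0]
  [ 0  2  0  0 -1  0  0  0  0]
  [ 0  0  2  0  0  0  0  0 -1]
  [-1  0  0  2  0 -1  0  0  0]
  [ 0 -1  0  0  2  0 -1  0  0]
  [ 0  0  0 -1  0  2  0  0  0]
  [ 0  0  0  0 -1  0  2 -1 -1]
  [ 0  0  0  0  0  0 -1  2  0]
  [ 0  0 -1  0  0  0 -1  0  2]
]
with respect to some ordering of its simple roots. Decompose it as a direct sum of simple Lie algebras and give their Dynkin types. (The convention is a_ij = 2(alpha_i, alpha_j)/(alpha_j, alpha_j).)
The diagram associated to this matrix has two connected components: the simple roots {alpha_1, alpha_4, alpha_6} form a chain of 3 nodes with single edges (A_3), and {alpha_2, alpha_3, alpha_5, alpha_7, alpha_8, alpha_9} form a chain of 5 nodes with one extra node attached to the third node from one end (E_6). A semisimple Lie algebra decomposes uniquely as the direct sum of simple ideals, one per connected component of its Dynkin diagram, so g ≅ A_3 ⊕ E_6 (dimension 15 + 78 = 93).

A_3 (sl(4)) ⊕ E_6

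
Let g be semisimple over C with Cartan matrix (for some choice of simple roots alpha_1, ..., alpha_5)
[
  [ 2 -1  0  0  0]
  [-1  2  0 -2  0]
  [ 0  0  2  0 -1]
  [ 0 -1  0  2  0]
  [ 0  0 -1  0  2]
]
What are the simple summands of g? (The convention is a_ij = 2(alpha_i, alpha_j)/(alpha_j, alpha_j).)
A_2 (sl(3)) + B_3 (so(7))

The diagram associated to this matrix has two connected components: the simple roots {alpha_3, alpha_5} form a chain of 2 nodes with single edges (A_2), and {alpha_1, alpha_2, alpha_4} form a chain of 3 nodes with a double edge at one end; the terminal node there is the unique short simple root (B_3). A semisimple Lie algebra decomposes uniquely as the direct sum of simple ideals, one per connected component of its Dynkin diagram, so g ≅ A_2 ⊕ B_3 (dimension 8 + 21 = 29).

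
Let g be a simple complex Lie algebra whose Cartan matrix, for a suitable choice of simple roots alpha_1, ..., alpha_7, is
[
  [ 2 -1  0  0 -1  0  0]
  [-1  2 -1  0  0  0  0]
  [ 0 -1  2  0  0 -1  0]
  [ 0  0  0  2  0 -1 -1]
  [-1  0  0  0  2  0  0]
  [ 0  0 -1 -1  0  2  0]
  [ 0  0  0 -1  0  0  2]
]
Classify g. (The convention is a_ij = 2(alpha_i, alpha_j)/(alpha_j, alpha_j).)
A_7

The matrix has rank 7 with 2's on the diagonal. Reading the off-diagonal entries as Dynkin edges (a single edge where a_ij = a_ji = -1; a double or triple edge where a_ij * a_ji = 2 or 3), the diagram is a chain of 7 nodes with single edges (A_7). One simple-root ordering that puts it in standard form is (alpha_7, alpha_4, alpha_6, alpha_3, alpha_2, alpha_1, alpha_5). So the algebra is type A_7, i.e. sl(8).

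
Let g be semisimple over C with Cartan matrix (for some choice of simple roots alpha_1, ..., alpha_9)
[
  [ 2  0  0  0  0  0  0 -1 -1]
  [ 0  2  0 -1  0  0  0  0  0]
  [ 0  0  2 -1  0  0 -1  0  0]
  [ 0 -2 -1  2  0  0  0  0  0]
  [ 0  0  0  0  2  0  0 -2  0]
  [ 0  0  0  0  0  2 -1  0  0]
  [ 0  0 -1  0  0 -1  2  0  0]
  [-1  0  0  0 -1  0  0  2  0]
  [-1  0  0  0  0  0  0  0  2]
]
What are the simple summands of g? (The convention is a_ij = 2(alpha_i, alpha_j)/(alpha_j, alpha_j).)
The diagram associated to this matrix has two connected components: the simple roots {alpha_2, alpha_3, alpha_4, alpha_6, alpha_7} form a chain of 5 nodes with a double edge at one end; the terminal node there is the unique short simple root (B_5), and {alpha_1, alpha_5, alpha_8, alpha_9} form a chain of 4 nodes with a double edge at one end; the terminal node there is the unique long simple root (C_4). A semisimple Lie algebra decomposes uniquely as the direct sum of simple ideals, one per connected component of its Dynkin diagram, so g ≅ B_5 ⊕ C_4 (dimension 55 + 36 = 91).

B5 ⊕ C4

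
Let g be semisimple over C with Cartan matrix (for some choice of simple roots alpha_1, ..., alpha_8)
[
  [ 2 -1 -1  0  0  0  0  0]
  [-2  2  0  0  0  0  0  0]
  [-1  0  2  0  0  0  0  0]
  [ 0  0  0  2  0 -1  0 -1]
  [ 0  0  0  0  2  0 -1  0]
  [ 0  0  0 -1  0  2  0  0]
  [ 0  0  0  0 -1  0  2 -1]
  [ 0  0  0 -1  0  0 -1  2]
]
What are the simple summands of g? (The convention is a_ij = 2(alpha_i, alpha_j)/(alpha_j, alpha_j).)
type A_5 ⊕ type C_3

The diagram associated to this matrix has two connected components: the simple roots {alpha_4, alpha_5, alpha_6, alpha_7, alpha_8} form a chain of 5 nodes with single edges (A_5), and {alpha_1, alpha_2, alpha_3} form a chain of 3 nodes with a double edge at one end; the terminal node there is the unique long simple root (C_3). A semisimple Lie algebra decomposes uniquely as the direct sum of simple ideals, one per connected component of its Dynkin diagram, so g ≅ A_5 ⊕ C_3 (dimension 35 + 21 = 56).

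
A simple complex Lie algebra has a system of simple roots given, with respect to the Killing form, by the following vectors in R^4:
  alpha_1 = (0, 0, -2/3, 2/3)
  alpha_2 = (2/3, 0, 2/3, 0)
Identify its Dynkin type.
A_2

Compute the Cartan integers a_ij = 2(alpha_i, alpha_j)/(alpha_j, alpha_j); the resulting 2x2 Cartan matrix is
[[2, -1], [-1, 2]].
All simple roots have the same length, so the diagram is simply laced. The associated Dynkin diagram is a chain of 2 nodes with single edges (A_2), so the type is A_2 (the algebra sl(3)).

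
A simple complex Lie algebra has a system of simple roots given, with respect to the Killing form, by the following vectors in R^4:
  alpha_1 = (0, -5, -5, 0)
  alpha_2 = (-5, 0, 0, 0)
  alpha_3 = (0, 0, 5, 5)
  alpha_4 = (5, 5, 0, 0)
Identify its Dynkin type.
Compute the Cartan integers a_ij = 2(alpha_i, alpha_j)/(alpha_j, alpha_j); the resulting 4x4 Cartan matrix is
[[2, 0, -1, -1], [0, 2, 0, -1], [-1, 0, 2, 0], [-1, -2, 0, 2]].
The roots have two lengths (squared-length ratio 2:1); the short ones are alpha_{2}. The associated Dynkin diagram is a chain of 4 nodes with a double edge at one end; the terminal node there is the unique short simple root (B_4), so the type is B_4 (the algebra so(9)).

B4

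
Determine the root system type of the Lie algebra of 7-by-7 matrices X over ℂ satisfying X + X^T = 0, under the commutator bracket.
This is so(7) with 7 odd, which has dimension 7(7-1)/2 = 21 and rank (7-1)/2 = 3. In the classification of classical Lie algebras, the orthogonal algebra so(2n+1) in an odd number of variables has type B_n; here n = 3, so the Dynkin diagram is a chain of 3 nodes with a double edge at one end; the terminal node there is the unique short simple root (B_3). Hence the type is B_3.

B3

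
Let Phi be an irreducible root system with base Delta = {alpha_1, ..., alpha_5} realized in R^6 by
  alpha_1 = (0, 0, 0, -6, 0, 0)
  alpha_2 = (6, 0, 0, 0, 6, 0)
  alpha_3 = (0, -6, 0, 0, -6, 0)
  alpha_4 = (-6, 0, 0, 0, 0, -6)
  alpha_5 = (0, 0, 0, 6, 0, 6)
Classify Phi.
Compute the Cartan integers a_ij = 2(alpha_i, alpha_j)/(alpha_j, alpha_j); the resulting 5x5 Cartan matrix is
[[2, 0, 0, 0, -1], [0, 2, -1, -1, 0], [0, -1, 2, 0, 0], [0, -1, 0, 2, -1], [-2, 0, 0, -1, 2]].
The roots have two lengths (squared-length ratio 2:1); the short ones are alpha_{1}. The associated Dynkin diagram is a chain of 5 nodes with a double edge at one end; the terminal node there is the unique short simple root (B_5), so the type is B_5 (the algebra so(11)).

B5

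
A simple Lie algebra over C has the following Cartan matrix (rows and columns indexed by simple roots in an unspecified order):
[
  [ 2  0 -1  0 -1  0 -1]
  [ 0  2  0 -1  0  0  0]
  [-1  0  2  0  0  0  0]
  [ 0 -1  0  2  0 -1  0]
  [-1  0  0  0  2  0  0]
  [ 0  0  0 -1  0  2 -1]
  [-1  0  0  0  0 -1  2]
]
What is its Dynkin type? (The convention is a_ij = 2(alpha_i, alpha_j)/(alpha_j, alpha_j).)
D7

The matrix has rank 7 with 2's on the diagonal. Reading the off-diagonal entries as Dynkin edges (a single edge where a_ij = a_ji = -1; a double or triple edge where a_ij * a_ji = 2 or 3), the diagram is a chain of 5 nodes with a fork of two nodes at one end (D_7). One simple-root ordering that puts it in standard form is (alpha_2, alpha_4, alpha_6, alpha_7, alpha_1, alpha_5, alpha_3). So the algebra is type D_7, i.e. so(14).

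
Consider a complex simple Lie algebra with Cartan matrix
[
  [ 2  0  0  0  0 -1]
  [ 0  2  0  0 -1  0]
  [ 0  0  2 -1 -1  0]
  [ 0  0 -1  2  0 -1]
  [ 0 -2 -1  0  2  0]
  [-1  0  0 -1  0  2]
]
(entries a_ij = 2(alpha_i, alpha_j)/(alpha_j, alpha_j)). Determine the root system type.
B6

The matrix has rank 6 with 2's on the diagonal. Reading the off-diagonal entries as Dynkin edges (a single edge where a_ij = a_ji = -1; a double or triple edge where a_ij * a_ji = 2 or 3), the diagram is a chain of 6 nodes with a double edge at one end; the terminal node there is the unique short simple root (B_6). One simple-root ordering that puts it in standard form is (alpha_1, alpha_6, alpha_4, alpha_3, alpha_5, alpha_2). So the algebra is type B_6, i.e. so(13).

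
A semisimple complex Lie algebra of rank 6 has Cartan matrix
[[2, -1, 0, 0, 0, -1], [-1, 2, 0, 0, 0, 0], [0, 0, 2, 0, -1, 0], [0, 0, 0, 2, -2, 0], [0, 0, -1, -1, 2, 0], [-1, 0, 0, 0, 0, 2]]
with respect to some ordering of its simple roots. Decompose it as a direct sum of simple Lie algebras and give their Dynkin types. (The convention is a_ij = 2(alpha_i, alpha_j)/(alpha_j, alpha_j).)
The diagram associated to this matrix has two connected components: the simple roots {alpha_1, alpha_2, alpha_6} form a chain of 3 nodes with single edges (A_3), and {alpha_3, alpha_4, alpha_5} form a chain of 3 nodes with a double edge at one end; the terminal node there is the unique long simple root (C_3). A semisimple Lie algebra decomposes uniquely as the direct sum of simple ideals, one per connected component of its Dynkin diagram, so g ≅ A_3 ⊕ C_3 (dimension 15 + 21 = 36).

type A_3 ⊕ type C_3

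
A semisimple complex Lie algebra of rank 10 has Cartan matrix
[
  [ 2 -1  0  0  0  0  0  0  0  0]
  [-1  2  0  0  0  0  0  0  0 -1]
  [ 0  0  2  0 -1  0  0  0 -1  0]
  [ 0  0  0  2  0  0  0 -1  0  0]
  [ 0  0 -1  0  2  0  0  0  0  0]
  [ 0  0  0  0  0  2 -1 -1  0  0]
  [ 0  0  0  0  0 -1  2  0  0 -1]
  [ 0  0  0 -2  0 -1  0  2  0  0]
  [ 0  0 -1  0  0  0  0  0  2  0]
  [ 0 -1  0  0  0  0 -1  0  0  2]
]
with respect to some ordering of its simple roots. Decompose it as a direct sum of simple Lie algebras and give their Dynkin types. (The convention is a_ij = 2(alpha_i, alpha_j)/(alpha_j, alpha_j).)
The diagram associated to this matrix has two connected components: the simple roots {alpha_3, alpha_5, alpha_9} form a chain of 3 nodes with single edges (A_3), and {alpha_1, alpha_2, alpha_4, alpha_6, alpha_7, alpha_8, alpha_10} form a chain of 7 nodes with a double edge at one end; the terminal node there is the unique short simple root (B_7). A semisimple Lie algebra decomposes uniquely as the direct sum of simple ideals, one per connected component of its Dynkin diagram, so g ≅ A_3 ⊕ B_7 (dimension 15 + 105 = 120).

A_3 (sl(4)) + B_7 (so(15))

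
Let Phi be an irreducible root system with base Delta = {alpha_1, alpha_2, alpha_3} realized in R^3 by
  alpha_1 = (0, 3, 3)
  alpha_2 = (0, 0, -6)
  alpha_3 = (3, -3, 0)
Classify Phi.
Compute the Cartan integers a_ij = 2(alpha_i, alpha_j)/(alpha_j, alpha_j); the resulting 3x3 Cartan matrix is
[[2, -1, -1], [-2, 2, 0], [-1, 0, 2]].
The roots have two lengths (squared-length ratio 2:1); the short ones are alpha_{1,3}. The associated Dynkin diagram is a chain of 3 nodes with a double edge at one end; the terminal node there is the unique long simple root (C_3), so the type is C_3 (the algebra sp(6)).

C3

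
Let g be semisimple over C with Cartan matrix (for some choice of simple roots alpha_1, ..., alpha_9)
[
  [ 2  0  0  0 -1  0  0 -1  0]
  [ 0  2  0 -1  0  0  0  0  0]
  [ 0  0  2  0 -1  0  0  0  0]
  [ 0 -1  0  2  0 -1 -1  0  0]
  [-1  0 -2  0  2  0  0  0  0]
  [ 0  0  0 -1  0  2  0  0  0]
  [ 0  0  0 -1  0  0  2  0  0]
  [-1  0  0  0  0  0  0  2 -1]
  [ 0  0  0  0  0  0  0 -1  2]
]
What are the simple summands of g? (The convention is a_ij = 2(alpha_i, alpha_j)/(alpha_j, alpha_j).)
B_5 ⊕ D_4

The diagram associated to this matrix has two connected components: the simple roots {alpha_1, alpha_3, alpha_5, alpha_8, alpha_9} form a chain of 5 nodes with a double edge at one end; the terminal node there is the unique short simple root (B_5), and {alpha_2, alpha_4, alpha_6, alpha_7} form a chain of 2 nodes with a fork of two nodes at one end (D_4). A semisimple Lie algebra decomposes uniquely as the direct sum of simple ideals, one per connected component of its Dynkin diagram, so g ≅ B_5 ⊕ D_4 (dimension 55 + 28 = 83).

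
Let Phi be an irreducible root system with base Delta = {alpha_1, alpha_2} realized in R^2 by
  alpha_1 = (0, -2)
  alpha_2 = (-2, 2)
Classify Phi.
Compute the Cartan integers a_ij = 2(alpha_i, alpha_j)/(alpha_j, alpha_j); the resulting 2x2 Cartan matrix is
[[2, -1], [-2, 2]].
The roots have two lengths (squared-length ratio 2:1); the short ones are alpha_{1}. The associated Dynkin diagram is a chain of 2 nodes with a double edge at one end; the terminal node there is the unique short simple root (B_2), so the type is B_2 (the algebra so(5)).

B_2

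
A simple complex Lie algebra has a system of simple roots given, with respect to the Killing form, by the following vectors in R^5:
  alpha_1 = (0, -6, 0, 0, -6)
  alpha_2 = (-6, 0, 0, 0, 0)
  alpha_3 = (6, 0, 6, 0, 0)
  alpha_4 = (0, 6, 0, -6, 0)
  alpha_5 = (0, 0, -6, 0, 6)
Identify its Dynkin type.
B5

Compute the Cartan integers a_ij = 2(alpha_i, alpha_j)/(alpha_j, alpha_j); the resulting 5x5 Cartan matrix is
[[2, 0, 0, -1, -1], [0, 2, -1, 0, 0], [0, -2, 2, 0, -1], [-1, 0, 0, 2, 0], [-1, 0, -1, 0, 2]].
The roots have two lengths (squared-length ratio 2:1); the short ones are alpha_{2}. The associated Dynkin diagram is a chain of 5 nodes with a double edge at one end; the terminal node there is the unique short simple root (B_5), so the type is B_5 (the algebra so(11)).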